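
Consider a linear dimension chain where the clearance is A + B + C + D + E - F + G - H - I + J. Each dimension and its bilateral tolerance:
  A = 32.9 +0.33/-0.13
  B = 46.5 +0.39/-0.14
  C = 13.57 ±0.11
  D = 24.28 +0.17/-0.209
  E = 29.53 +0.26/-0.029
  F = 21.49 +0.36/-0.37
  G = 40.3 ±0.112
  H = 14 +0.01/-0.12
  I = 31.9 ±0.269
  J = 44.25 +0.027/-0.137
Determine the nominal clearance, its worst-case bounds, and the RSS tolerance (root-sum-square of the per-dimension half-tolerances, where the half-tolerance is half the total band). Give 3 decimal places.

nominal=163.940 wc=[162.434,166.098] rss=0.649

Stack each dimension's contribution:
  +A: nom +32.900 → Σnom=32.900; wc +0.330/-0.130 → slack +0.330/-0.130; half-tol=0.230, Σhalf²=0.052900
  +B: nom +46.500 → Σnom=79.400; wc +0.390/-0.140 → slack +0.720/-0.270; half-tol=0.265, Σhalf²=0.123125
  +C: nom +13.570 → Σnom=92.970; wc +0.110/-0.110 → slack +0.830/-0.380; half-tol=0.110, Σhalf²=0.135225
  +D: nom +24.280 → Σnom=117.250; wc +0.170/-0.209 → slack +1.000/-0.589; half-tol=0.190, Σhalf²=0.171135
  +E: nom +29.530 → Σnom=146.780; wc +0.260/-0.029 → slack +1.260/-0.618; half-tol=0.145, Σhalf²=0.192016
  -F: nom -21.490 → Σnom=125.290; wc +0.370/-0.360 → slack +1.630/-0.978; half-tol=0.365, Σhalf²=0.325241
  +G: nom +40.300 → Σnom=165.590; wc +0.112/-0.112 → slack +1.742/-1.090; half-tol=0.112, Σhalf²=0.337785
  -H: nom -14.000 → Σnom=151.590; wc +0.120/-0.010 → slack +1.862/-1.100; half-tol=0.065, Σhalf²=0.342010
  -I: nom -31.900 → Σnom=119.690; wc +0.269/-0.269 → slack +2.131/-1.369; half-tol=0.269, Σhalf²=0.414371
  +J: nom +44.250 → Σnom=163.940; wc +0.027/-0.137 → slack +2.158/-1.506; half-tol=0.082, Σhalf²=0.421095
Nominal = 163.940. Worst-case = [163.940 - 1.506, 163.940 + 2.158] = [162.434, 166.098]. RSS = √0.421095 = 0.649.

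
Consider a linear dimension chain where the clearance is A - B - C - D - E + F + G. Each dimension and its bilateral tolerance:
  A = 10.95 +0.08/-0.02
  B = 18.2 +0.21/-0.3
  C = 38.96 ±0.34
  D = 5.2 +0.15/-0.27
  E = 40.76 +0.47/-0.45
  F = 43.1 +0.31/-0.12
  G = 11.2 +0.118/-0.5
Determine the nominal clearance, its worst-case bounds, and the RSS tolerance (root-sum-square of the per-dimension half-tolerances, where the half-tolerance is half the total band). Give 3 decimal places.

nominal=-37.870 wc=[-39.680,-36.002] rss=0.762

Stack each dimension's contribution:
  +A: nom +10.950 → Σnom=10.950; wc +0.080/-0.020 → slack +0.080/-0.020; half-tol=0.050, Σhalf²=0.002500
  -B: nom -18.200 → Σnom=-7.250; wc +0.300/-0.210 → slack +0.380/-0.230; half-tol=0.255, Σhalf²=0.067525
  -C: nom -38.960 → Σnom=-46.210; wc +0.340/-0.340 → slack +0.720/-0.570; half-tol=0.340, Σhalf²=0.183125
  -D: nom -5.200 → Σnom=-51.410; wc +0.270/-0.150 → slack +0.990/-0.720; half-tol=0.210, Σhalf²=0.227225
  -E: nom -40.760 → Σnom=-92.170; wc +0.450/-0.470 → slack +1.440/-1.190; half-tol=0.460, Σhalf²=0.438825
  +F: nom +43.100 → Σnom=-49.070; wc +0.310/-0.120 → slack +1.750/-1.310; half-tol=0.215, Σhalf²=0.485050
  +G: nom +11.200 → Σnom=-37.870; wc +0.118/-0.500 → slack +1.868/-1.810; half-tol=0.309, Σhalf²=0.580531
Nominal = -37.870. Worst-case = [-37.870 - 1.810, -37.870 + 1.868] = [-39.680, -36.002]. RSS = √0.580531 = 0.762.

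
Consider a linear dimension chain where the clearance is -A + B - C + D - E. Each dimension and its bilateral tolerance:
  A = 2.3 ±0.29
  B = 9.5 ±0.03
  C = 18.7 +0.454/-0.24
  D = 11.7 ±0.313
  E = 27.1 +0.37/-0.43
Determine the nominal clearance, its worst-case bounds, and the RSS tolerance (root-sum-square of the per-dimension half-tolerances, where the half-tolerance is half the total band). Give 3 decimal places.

nominal=-26.900 wc=[-28.357,-25.597] rss=0.681

Stack each dimension's contribution:
  -A: nom -2.300 → Σnom=-2.300; wc +0.290/-0.290 → slack +0.290/-0.290; half-tol=0.290, Σhalf²=0.084100
  +B: nom +9.500 → Σnom=7.200; wc +0.030/-0.030 → slack +0.320/-0.320; half-tol=0.030, Σhalf²=0.085000
  -C: nom -18.700 → Σnom=-11.500; wc +0.240/-0.454 → slack +0.560/-0.774; half-tol=0.347, Σhalf²=0.205409
  +D: nom +11.700 → Σnom=0.200; wc +0.313/-0.313 → slack +0.873/-1.087; half-tol=0.313, Σhalf²=0.303378
  -E: nom -27.100 → Σnom=-26.900; wc +0.430/-0.370 → slack +1.303/-1.457; half-tol=0.400, Σhalf²=0.463378
Nominal = -26.900. Worst-case = [-26.900 - 1.457, -26.900 + 1.303] = [-28.357, -25.597]. RSS = √0.463378 = 0.681.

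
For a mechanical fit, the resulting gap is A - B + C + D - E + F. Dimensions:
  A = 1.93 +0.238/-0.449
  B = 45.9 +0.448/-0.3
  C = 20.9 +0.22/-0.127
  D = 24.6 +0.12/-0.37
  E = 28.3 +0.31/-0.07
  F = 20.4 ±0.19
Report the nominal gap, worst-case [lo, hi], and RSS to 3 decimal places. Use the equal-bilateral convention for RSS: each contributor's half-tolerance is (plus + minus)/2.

nominal=-6.370 wc=[-8.264,-5.232] rss=0.648

Stack each dimension's contribution:
  +A: nom +1.930 → Σnom=1.930; wc +0.238/-0.449 → slack +0.238/-0.449; half-tol=0.344, Σhalf²=0.117992
  -B: nom -45.900 → Σnom=-43.970; wc +0.300/-0.448 → slack +0.538/-0.897; half-tol=0.374, Σhalf²=0.257868
  +C: nom +20.900 → Σnom=-23.070; wc +0.220/-0.127 → slack +0.758/-1.024; half-tol=0.173, Σhalf²=0.287971
  +D: nom +24.600 → Σnom=1.530; wc +0.120/-0.370 → slack +0.878/-1.394; half-tol=0.245, Σhalf²=0.347996
  -E: nom -28.300 → Σnom=-26.770; wc +0.070/-0.310 → slack +0.948/-1.704; half-tol=0.190, Σhalf²=0.384096
  +F: nom +20.400 → Σnom=-6.370; wc +0.190/-0.190 → slack +1.138/-1.894; half-tol=0.190, Σhalf²=0.420196
Nominal = -6.370. Worst-case = [-6.370 - 1.894, -6.370 + 1.138] = [-8.264, -5.232]. RSS = √0.420196 = 0.648.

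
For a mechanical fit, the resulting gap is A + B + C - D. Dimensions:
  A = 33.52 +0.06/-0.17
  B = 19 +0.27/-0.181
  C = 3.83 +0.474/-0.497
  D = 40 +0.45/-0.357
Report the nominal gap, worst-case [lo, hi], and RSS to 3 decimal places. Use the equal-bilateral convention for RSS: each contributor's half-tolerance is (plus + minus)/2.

Stack each dimension's contribution:
  +A: nom +33.520 → Σnom=33.520; wc +0.060/-0.170 → slack +0.060/-0.170; half-tol=0.115, Σhalf²=0.013225
  +B: nom +19.000 → Σnom=52.520; wc +0.270/-0.181 → slack +0.330/-0.351; half-tol=0.226, Σhalf²=0.064075
  +C: nom +3.830 → Σnom=56.350; wc +0.474/-0.497 → slack +0.804/-0.848; half-tol=0.485, Σhalf²=0.299785
  -D: nom -40.000 → Σnom=16.350; wc +0.357/-0.450 → slack +1.161/-1.298; half-tol=0.403, Σhalf²=0.462598
Nominal = 16.350. Worst-case = [16.350 - 1.298, 16.350 + 1.161] = [15.052, 17.511]. RSS = √0.462598 = 0.680.

nominal=16.350 wc=[15.052,17.511] rss=0.680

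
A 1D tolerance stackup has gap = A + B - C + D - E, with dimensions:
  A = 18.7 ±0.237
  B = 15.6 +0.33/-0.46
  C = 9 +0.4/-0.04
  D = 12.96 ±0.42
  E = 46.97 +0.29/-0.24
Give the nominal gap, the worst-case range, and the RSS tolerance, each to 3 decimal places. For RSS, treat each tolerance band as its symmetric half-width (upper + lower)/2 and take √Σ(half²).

nominal=-8.710 wc=[-10.517,-7.443] rss=0.712

Stack each dimension's contribution:
  +A: nom +18.700 → Σnom=18.700; wc +0.237/-0.237 → slack +0.237/-0.237; half-tol=0.237, Σhalf²=0.056169
  +B: nom +15.600 → Σnom=34.300; wc +0.330/-0.460 → slack +0.567/-0.697; half-tol=0.395, Σhalf²=0.212194
  -C: nom -9.000 → Σnom=25.300; wc +0.040/-0.400 → slack +0.607/-1.097; half-tol=0.220, Σhalf²=0.260594
  +D: nom +12.960 → Σnom=38.260; wc +0.420/-0.420 → slack +1.027/-1.517; half-tol=0.420, Σhalf²=0.436994
  -E: nom -46.970 → Σnom=-8.710; wc +0.240/-0.290 → slack +1.267/-1.807; half-tol=0.265, Σhalf²=0.507219
Nominal = -8.710. Worst-case = [-8.710 - 1.807, -8.710 + 1.267] = [-10.517, -7.443]. RSS = √0.507219 = 0.712.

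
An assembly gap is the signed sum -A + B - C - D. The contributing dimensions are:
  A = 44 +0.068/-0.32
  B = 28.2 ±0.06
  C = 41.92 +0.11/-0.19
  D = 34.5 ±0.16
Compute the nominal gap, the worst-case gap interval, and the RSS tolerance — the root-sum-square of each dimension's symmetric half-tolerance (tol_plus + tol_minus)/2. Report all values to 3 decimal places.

nominal=-92.220 wc=[-92.618,-91.490] rss=0.299

Stack each dimension's contribution:
  -A: nom -44.000 → Σnom=-44.000; wc +0.320/-0.068 → slack +0.320/-0.068; half-tol=0.194, Σhalf²=0.037636
  +B: nom +28.200 → Σnom=-15.800; wc +0.060/-0.060 → slack +0.380/-0.128; half-tol=0.060, Σhalf²=0.041236
  -C: nom -41.920 → Σnom=-57.720; wc +0.190/-0.110 → slack +0.570/-0.238; half-tol=0.150, Σhalf²=0.063736
  -D: nom -34.500 → Σnom=-92.220; wc +0.160/-0.160 → slack +0.730/-0.398; half-tol=0.160, Σhalf²=0.089336
Nominal = -92.220. Worst-case = [-92.220 - 0.398, -92.220 + 0.730] = [-92.618, -91.490]. RSS = √0.089336 = 0.299.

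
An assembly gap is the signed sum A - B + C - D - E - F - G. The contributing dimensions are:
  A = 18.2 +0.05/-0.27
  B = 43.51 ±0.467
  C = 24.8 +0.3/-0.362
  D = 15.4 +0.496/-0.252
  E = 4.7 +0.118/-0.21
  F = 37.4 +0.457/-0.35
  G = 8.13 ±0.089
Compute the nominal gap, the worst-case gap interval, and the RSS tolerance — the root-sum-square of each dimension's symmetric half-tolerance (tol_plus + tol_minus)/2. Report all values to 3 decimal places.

nominal=-66.140 wc=[-68.399,-64.422] rss=0.831

Stack each dimension's contribution:
  +A: nom +18.200 → Σnom=18.200; wc +0.050/-0.270 → slack +0.050/-0.270; half-tol=0.160, Σhalf²=0.025600
  -B: nom -43.510 → Σnom=-25.310; wc +0.467/-0.467 → slack +0.517/-0.737; half-tol=0.467, Σhalf²=0.243689
  +C: nom +24.800 → Σnom=-0.510; wc +0.300/-0.362 → slack +0.817/-1.099; half-tol=0.331, Σhalf²=0.353250
  -D: nom -15.400 → Σnom=-15.910; wc +0.252/-0.496 → slack +1.069/-1.595; half-tol=0.374, Σhalf²=0.493126
  -E: nom -4.700 → Σnom=-20.610; wc +0.210/-0.118 → slack +1.279/-1.713; half-tol=0.164, Σhalf²=0.520022
  -F: nom -37.400 → Σnom=-58.010; wc +0.350/-0.457 → slack +1.629/-2.170; half-tol=0.403, Σhalf²=0.682834
  -G: nom -8.130 → Σnom=-66.140; wc +0.089/-0.089 → slack +1.718/-2.259; half-tol=0.089, Σhalf²=0.690755
Nominal = -66.140. Worst-case = [-66.140 - 2.259, -66.140 + 1.718] = [-68.399, -64.422]. RSS = √0.690755 = 0.831.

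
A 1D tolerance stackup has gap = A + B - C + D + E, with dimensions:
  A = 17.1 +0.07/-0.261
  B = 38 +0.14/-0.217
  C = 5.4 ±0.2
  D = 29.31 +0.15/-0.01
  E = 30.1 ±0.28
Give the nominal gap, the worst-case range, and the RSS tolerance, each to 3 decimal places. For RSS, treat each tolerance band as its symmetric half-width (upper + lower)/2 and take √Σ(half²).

nominal=109.110 wc=[108.142,109.950] rss=0.429

Stack each dimension's contribution:
  +A: nom +17.100 → Σnom=17.100; wc +0.070/-0.261 → slack +0.070/-0.261; half-tol=0.166, Σhalf²=0.027390
  +B: nom +38.000 → Σnom=55.100; wc +0.140/-0.217 → slack +0.210/-0.478; half-tol=0.178, Σhalf²=0.059252
  -C: nom -5.400 → Σnom=49.700; wc +0.200/-0.200 → slack +0.410/-0.678; half-tol=0.200, Σhalf²=0.099253
  +D: nom +29.310 → Σnom=79.010; wc +0.150/-0.010 → slack +0.560/-0.688; half-tol=0.080, Σhalf²=0.105653
  +E: nom +30.100 → Σnom=109.110; wc +0.280/-0.280 → slack +0.840/-0.968; half-tol=0.280, Σhalf²=0.184053
Nominal = 109.110. Worst-case = [109.110 - 0.968, 109.110 + 0.840] = [108.142, 109.950]. RSS = √0.184053 = 0.429.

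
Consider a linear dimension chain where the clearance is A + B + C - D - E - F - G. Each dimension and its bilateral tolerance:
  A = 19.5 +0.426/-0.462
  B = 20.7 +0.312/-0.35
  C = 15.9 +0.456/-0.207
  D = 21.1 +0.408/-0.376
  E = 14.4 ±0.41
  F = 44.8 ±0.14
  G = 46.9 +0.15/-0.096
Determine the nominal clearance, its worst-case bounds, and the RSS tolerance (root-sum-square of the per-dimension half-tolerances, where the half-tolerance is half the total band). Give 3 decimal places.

Stack each dimension's contribution:
  +A: nom +19.500 → Σnom=19.500; wc +0.426/-0.462 → slack +0.426/-0.462; half-tol=0.444, Σhalf²=0.197136
  +B: nom +20.700 → Σnom=40.200; wc +0.312/-0.350 → slack +0.738/-0.812; half-tol=0.331, Σhalf²=0.306697
  +C: nom +15.900 → Σnom=56.100; wc +0.456/-0.207 → slack +1.194/-1.019; half-tol=0.332, Σhalf²=0.416589
  -D: nom -21.100 → Σnom=35.000; wc +0.376/-0.408 → slack +1.570/-1.427; half-tol=0.392, Σhalf²=0.570253
  -E: nom -14.400 → Σnom=20.600; wc +0.410/-0.410 → slack +1.980/-1.837; half-tol=0.410, Σhalf²=0.738353
  -F: nom -44.800 → Σnom=-24.200; wc +0.140/-0.140 → slack +2.120/-1.977; half-tol=0.140, Σhalf²=0.757953
  -G: nom -46.900 → Σnom=-71.100; wc +0.096/-0.150 → slack +2.216/-2.127; half-tol=0.123, Σhalf²=0.773082
Nominal = -71.100. Worst-case = [-71.100 - 2.127, -71.100 + 2.216] = [-73.227, -68.884]. RSS = √0.773082 = 0.879.

nominal=-71.100 wc=[-73.227,-68.884] rss=0.879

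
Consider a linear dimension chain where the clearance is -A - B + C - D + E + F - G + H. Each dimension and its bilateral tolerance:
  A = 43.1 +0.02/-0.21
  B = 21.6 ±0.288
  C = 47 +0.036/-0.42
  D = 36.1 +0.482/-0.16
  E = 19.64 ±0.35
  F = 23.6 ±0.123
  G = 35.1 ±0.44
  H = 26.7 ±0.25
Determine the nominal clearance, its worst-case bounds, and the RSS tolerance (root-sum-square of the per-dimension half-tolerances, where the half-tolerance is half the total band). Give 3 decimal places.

Stack each dimension's contribution:
  -A: nom -43.100 → Σnom=-43.100; wc +0.210/-0.020 → slack +0.210/-0.020; half-tol=0.115, Σhalf²=0.013225
  -B: nom -21.600 → Σnom=-64.700; wc +0.288/-0.288 → slack +0.498/-0.308; half-tol=0.288, Σhalf²=0.096169
  +C: nom +47.000 → Σnom=-17.700; wc +0.036/-0.420 → slack +0.534/-0.728; half-tol=0.228, Σhalf²=0.148153
  -D: nom -36.100 → Σnom=-53.800; wc +0.160/-0.482 → slack +0.694/-1.210; half-tol=0.321, Σhalf²=0.251194
  +E: nom +19.640 → Σnom=-34.160; wc +0.350/-0.350 → slack +1.044/-1.560; half-tol=0.350, Σhalf²=0.373694
  +F: nom +23.600 → Σnom=-10.560; wc +0.123/-0.123 → slack +1.167/-1.683; half-tol=0.123, Σhalf²=0.388823
  -G: nom -35.100 → Σnom=-45.660; wc +0.440/-0.440 → slack +1.607/-2.123; half-tol=0.440, Σhalf²=0.582423
  +H: nom +26.700 → Σnom=-18.960; wc +0.250/-0.250 → slack +1.857/-2.373; half-tol=0.250, Σhalf²=0.644923
Nominal = -18.960. Worst-case = [-18.960 - 2.373, -18.960 + 1.857] = [-21.333, -17.103]. RSS = √0.644923 = 0.803.

nominal=-18.960 wc=[-21.333,-17.103] rss=0.803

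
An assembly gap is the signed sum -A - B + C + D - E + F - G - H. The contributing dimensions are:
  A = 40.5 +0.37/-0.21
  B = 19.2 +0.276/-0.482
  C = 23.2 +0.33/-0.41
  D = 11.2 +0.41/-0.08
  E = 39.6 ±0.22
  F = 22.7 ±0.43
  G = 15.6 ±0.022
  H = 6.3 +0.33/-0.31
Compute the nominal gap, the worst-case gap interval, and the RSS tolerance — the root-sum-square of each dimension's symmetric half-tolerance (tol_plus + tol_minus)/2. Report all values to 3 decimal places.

nominal=-64.100 wc=[-66.238,-61.686] rss=0.872

Stack each dimension's contribution:
  -A: nom -40.500 → Σnom=-40.500; wc +0.210/-0.370 → slack +0.210/-0.370; half-tol=0.290, Σhalf²=0.084100
  -B: nom -19.200 → Σnom=-59.700; wc +0.482/-0.276 → slack +0.692/-0.646; half-tol=0.379, Σhalf²=0.227741
  +C: nom +23.200 → Σnom=-36.500; wc +0.330/-0.410 → slack +1.022/-1.056; half-tol=0.370, Σhalf²=0.364641
  +D: nom +11.200 → Σnom=-25.300; wc +0.410/-0.080 → slack +1.432/-1.136; half-tol=0.245, Σhalf²=0.424666
  -E: nom -39.600 → Σnom=-64.900; wc +0.220/-0.220 → slack +1.652/-1.356; half-tol=0.220, Σhalf²=0.473066
  +F: nom +22.700 → Σnom=-42.200; wc +0.430/-0.430 → slack +2.082/-1.786; half-tol=0.430, Σhalf²=0.657966
  -G: nom -15.600 → Σnom=-57.800; wc +0.022/-0.022 → slack +2.104/-1.808; half-tol=0.022, Σhalf²=0.658450
  -H: nom -6.300 → Σnom=-64.100; wc +0.310/-0.330 → slack +2.414/-2.138; half-tol=0.320, Σhalf²=0.760850
Nominal = -64.100. Worst-case = [-64.100 - 2.138, -64.100 + 2.414] = [-66.238, -61.686]. RSS = √0.760850 = 0.872.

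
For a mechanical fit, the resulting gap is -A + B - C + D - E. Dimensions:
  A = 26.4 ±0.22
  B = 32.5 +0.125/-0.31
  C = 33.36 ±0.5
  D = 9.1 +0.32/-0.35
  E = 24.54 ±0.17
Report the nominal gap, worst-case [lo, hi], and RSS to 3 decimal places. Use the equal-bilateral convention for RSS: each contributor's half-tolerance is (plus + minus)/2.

Stack each dimension's contribution:
  -A: nom -26.400 → Σnom=-26.400; wc +0.220/-0.220 → slack +0.220/-0.220; half-tol=0.220, Σhalf²=0.048400
  +B: nom +32.500 → Σnom=6.100; wc +0.125/-0.310 → slack +0.345/-0.530; half-tol=0.217, Σhalf²=0.095706
  -C: nom -33.360 → Σnom=-27.260; wc +0.500/-0.500 → slack +0.845/-1.030; half-tol=0.500, Σhalf²=0.345706
  +D: nom +9.100 → Σnom=-18.160; wc +0.320/-0.350 → slack +1.165/-1.380; half-tol=0.335, Σhalf²=0.457931
  -E: nom -24.540 → Σnom=-42.700; wc +0.170/-0.170 → slack +1.335/-1.550; half-tol=0.170, Σhalf²=0.486831
Nominal = -42.700. Worst-case = [-42.700 - 1.550, -42.700 + 1.335] = [-44.250, -41.365]. RSS = √0.486831 = 0.698.

nominal=-42.700 wc=[-44.250,-41.365] rss=0.698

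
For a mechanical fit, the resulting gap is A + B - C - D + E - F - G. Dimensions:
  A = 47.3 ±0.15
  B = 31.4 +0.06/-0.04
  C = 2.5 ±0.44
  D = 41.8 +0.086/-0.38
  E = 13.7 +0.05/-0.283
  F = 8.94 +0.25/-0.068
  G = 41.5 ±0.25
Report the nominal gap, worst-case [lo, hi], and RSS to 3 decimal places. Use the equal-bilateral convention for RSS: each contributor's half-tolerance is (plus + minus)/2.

Stack each dimension's contribution:
  +A: nom +47.300 → Σnom=47.300; wc +0.150/-0.150 → slack +0.150/-0.150; half-tol=0.150, Σhalf²=0.022500
  +B: nom +31.400 → Σnom=78.700; wc +0.060/-0.040 → slack +0.210/-0.190; half-tol=0.050, Σhalf²=0.025000
  -C: nom -2.500 → Σnom=76.200; wc +0.440/-0.440 → slack +0.650/-0.630; half-tol=0.440, Σhalf²=0.218600
  -D: nom -41.800 → Σnom=34.400; wc +0.380/-0.086 → slack +1.030/-0.716; half-tol=0.233, Σhalf²=0.272889
  +E: nom +13.700 → Σnom=48.100; wc +0.050/-0.283 → slack +1.080/-0.999; half-tol=0.166, Σhalf²=0.300611
  -F: nom -8.940 → Σnom=39.160; wc +0.068/-0.250 → slack +1.148/-1.249; half-tol=0.159, Σhalf²=0.325892
  -G: nom -41.500 → Σnom=-2.340; wc +0.250/-0.250 → slack +1.398/-1.499; half-tol=0.250, Σhalf²=0.388392
Nominal = -2.340. Worst-case = [-2.340 - 1.499, -2.340 + 1.398] = [-3.839, -0.942]. RSS = √0.388392 = 0.623.

nominal=-2.340 wc=[-3.839,-0.942] rss=0.623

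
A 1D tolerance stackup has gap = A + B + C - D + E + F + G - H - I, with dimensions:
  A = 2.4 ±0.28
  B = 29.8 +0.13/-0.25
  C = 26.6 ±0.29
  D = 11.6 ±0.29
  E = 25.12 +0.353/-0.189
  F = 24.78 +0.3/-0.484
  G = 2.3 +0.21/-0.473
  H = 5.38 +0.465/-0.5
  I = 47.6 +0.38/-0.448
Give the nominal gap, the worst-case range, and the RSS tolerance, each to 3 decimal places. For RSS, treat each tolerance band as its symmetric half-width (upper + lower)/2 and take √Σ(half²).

Stack each dimension's contribution:
  +A: nom +2.400 → Σnom=2.400; wc +0.280/-0.280 → slack +0.280/-0.280; half-tol=0.280, Σhalf²=0.078400
  +B: nom +29.800 → Σnom=32.200; wc +0.130/-0.250 → slack +0.410/-0.530; half-tol=0.190, Σhalf²=0.114500
  +C: nom +26.600 → Σnom=58.800; wc +0.290/-0.290 → slack +0.700/-0.820; half-tol=0.290, Σhalf²=0.198600
  -D: nom -11.600 → Σnom=47.200; wc +0.290/-0.290 → slack +0.990/-1.110; half-tol=0.290, Σhalf²=0.282700
  +E: nom +25.120 → Σnom=72.320; wc +0.353/-0.189 → slack +1.343/-1.299; half-tol=0.271, Σhalf²=0.356141
  +F: nom +24.780 → Σnom=97.100; wc +0.300/-0.484 → slack +1.643/-1.783; half-tol=0.392, Σhalf²=0.509805
  +G: nom +2.300 → Σnom=99.400; wc +0.210/-0.473 → slack +1.853/-2.256; half-tol=0.341, Σhalf²=0.626427
  -H: nom -5.380 → Σnom=94.020; wc +0.500/-0.465 → slack +2.353/-2.721; half-tol=0.483, Σhalf²=0.859234
  -I: nom -47.600 → Σnom=46.420; wc +0.448/-0.380 → slack +2.801/-3.101; half-tol=0.414, Σhalf²=1.030630
Nominal = 46.420. Worst-case = [46.420 - 3.101, 46.420 + 2.801] = [43.319, 49.221]. RSS = √1.030630 = 1.015.

nominal=46.420 wc=[43.319,49.221] rss=1.015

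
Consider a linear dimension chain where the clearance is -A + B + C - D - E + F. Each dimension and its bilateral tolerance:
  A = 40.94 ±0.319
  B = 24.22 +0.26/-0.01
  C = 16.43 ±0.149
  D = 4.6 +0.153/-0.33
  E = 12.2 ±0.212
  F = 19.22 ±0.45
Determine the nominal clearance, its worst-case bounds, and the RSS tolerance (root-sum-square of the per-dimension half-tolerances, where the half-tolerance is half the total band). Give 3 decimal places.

nominal=2.130 wc=[0.837,3.850] rss=0.669

Stack each dimension's contribution:
  -A: nom -40.940 → Σnom=-40.940; wc +0.319/-0.319 → slack +0.319/-0.319; half-tol=0.319, Σhalf²=0.101761
  +B: nom +24.220 → Σnom=-16.720; wc +0.260/-0.010 → slack +0.579/-0.329; half-tol=0.135, Σhalf²=0.119986
  +C: nom +16.430 → Σnom=-0.290; wc +0.149/-0.149 → slack +0.728/-0.478; half-tol=0.149, Σhalf²=0.142187
  -D: nom -4.600 → Σnom=-4.890; wc +0.330/-0.153 → slack +1.058/-0.631; half-tol=0.241, Σhalf²=0.200509
  -E: nom -12.200 → Σnom=-17.090; wc +0.212/-0.212 → slack +1.270/-0.843; half-tol=0.212, Σhalf²=0.245453
  +F: nom +19.220 → Σnom=2.130; wc +0.450/-0.450 → slack +1.720/-1.293; half-tol=0.450, Σhalf²=0.447953
Nominal = 2.130. Worst-case = [2.130 - 1.293, 2.130 + 1.720] = [0.837, 3.850]. RSS = √0.447953 = 0.669.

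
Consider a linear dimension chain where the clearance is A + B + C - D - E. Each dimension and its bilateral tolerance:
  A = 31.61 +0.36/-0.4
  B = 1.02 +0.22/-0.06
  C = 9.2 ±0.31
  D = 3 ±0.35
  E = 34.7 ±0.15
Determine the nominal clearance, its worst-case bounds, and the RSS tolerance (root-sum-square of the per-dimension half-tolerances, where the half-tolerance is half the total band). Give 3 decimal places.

nominal=4.130 wc=[2.860,5.520] rss=0.636

Stack each dimension's contribution:
  +A: nom +31.610 → Σnom=31.610; wc +0.360/-0.400 → slack +0.360/-0.400; half-tol=0.380, Σhalf²=0.144400
  +B: nom +1.020 → Σnom=32.630; wc +0.220/-0.060 → slack +0.580/-0.460; half-tol=0.140, Σhalf²=0.164000
  +C: nom +9.200 → Σnom=41.830; wc +0.310/-0.310 → slack +0.890/-0.770; half-tol=0.310, Σhalf²=0.260100
  -D: nom -3.000 → Σnom=38.830; wc +0.350/-0.350 → slack +1.240/-1.120; half-tol=0.350, Σhalf²=0.382600
  -E: nom -34.700 → Σnom=4.130; wc +0.150/-0.150 → slack +1.390/-1.270; half-tol=0.150, Σhalf²=0.405100
Nominal = 4.130. Worst-case = [4.130 - 1.270, 4.130 + 1.390] = [2.860, 5.520]. RSS = √0.405100 = 0.636.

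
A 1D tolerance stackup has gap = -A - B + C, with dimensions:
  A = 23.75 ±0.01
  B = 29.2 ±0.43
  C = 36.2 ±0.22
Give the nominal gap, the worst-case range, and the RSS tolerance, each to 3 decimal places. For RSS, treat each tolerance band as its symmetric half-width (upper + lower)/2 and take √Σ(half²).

Stack each dimension's contribution:
  -A: nom -23.750 → Σnom=-23.750; wc +0.010/-0.010 → slack +0.010/-0.010; half-tol=0.010, Σhalf²=0.000100
  -B: nom -29.200 → Σnom=-52.950; wc +0.430/-0.430 → slack +0.440/-0.440; half-tol=0.430, Σhalf²=0.185000
  +C: nom +36.200 → Σnom=-16.750; wc +0.220/-0.220 → slack +0.660/-0.660; half-tol=0.220, Σhalf²=0.233400
Nominal = -16.750. Worst-case = [-16.750 - 0.660, -16.750 + 0.660] = [-17.410, -16.090]. RSS = √0.233400 = 0.483.

nominal=-16.750 wc=[-17.410,-16.090] rss=0.483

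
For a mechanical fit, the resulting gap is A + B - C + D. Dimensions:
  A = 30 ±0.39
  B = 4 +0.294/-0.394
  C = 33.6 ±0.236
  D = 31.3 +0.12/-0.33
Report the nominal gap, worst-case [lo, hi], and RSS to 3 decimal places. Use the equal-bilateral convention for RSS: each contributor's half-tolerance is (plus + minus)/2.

nominal=31.700 wc=[30.350,32.740] rss=0.614

Stack each dimension's contribution:
  +A: nom +30.000 → Σnom=30.000; wc +0.390/-0.390 → slack +0.390/-0.390; half-tol=0.390, Σhalf²=0.152100
  +B: nom +4.000 → Σnom=34.000; wc +0.294/-0.394 → slack +0.684/-0.784; half-tol=0.344, Σhalf²=0.270436
  -C: nom -33.600 → Σnom=0.400; wc +0.236/-0.236 → slack +0.920/-1.020; half-tol=0.236, Σhalf²=0.326132
  +D: nom +31.300 → Σnom=31.700; wc +0.120/-0.330 → slack +1.040/-1.350; half-tol=0.225, Σhalf²=0.376757
Nominal = 31.700. Worst-case = [31.700 - 1.350, 31.700 + 1.040] = [30.350, 32.740]. RSS = √0.376757 = 0.614.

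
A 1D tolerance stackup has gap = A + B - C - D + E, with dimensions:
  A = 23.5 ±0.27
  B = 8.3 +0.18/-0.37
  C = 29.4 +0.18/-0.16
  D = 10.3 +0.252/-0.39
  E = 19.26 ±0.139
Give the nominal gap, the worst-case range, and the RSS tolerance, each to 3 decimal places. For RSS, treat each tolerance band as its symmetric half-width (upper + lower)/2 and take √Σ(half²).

Stack each dimension's contribution:
  +A: nom +23.500 → Σnom=23.500; wc +0.270/-0.270 → slack +0.270/-0.270; half-tol=0.270, Σhalf²=0.072900
  +B: nom +8.300 → Σnom=31.800; wc +0.180/-0.370 → slack +0.450/-0.640; half-tol=0.275, Σhalf²=0.148525
  -C: nom -29.400 → Σnom=2.400; wc +0.160/-0.180 → slack +0.610/-0.820; half-tol=0.170, Σhalf²=0.177425
  -D: nom -10.300 → Σnom=-7.900; wc +0.390/-0.252 → slack +1.000/-1.072; half-tol=0.321, Σhalf²=0.280466
  +E: nom +19.260 → Σnom=11.360; wc +0.139/-0.139 → slack +1.139/-1.211; half-tol=0.139, Σhalf²=0.299787
Nominal = 11.360. Worst-case = [11.360 - 1.211, 11.360 + 1.139] = [10.149, 12.499]. RSS = √0.299787 = 0.548.

nominal=11.360 wc=[10.149,12.499] rss=0.548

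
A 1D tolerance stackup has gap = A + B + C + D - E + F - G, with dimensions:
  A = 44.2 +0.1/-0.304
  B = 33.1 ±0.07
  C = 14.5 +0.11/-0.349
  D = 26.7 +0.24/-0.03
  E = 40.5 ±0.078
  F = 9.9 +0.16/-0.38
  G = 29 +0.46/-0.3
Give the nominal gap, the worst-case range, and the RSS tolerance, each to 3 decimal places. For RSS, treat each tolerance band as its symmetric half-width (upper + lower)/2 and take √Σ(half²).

Stack each dimension's contribution:
  +A: nom +44.200 → Σnom=44.200; wc +0.100/-0.304 → slack +0.100/-0.304; half-tol=0.202, Σhalf²=0.040804
  +B: nom +33.100 → Σnom=77.300; wc +0.070/-0.070 → slack +0.170/-0.374; half-tol=0.070, Σhalf²=0.045704
  +C: nom +14.500 → Σnom=91.800; wc +0.110/-0.349 → slack +0.280/-0.723; half-tol=0.229, Σhalf²=0.098374
  +D: nom +26.700 → Σnom=118.500; wc +0.240/-0.030 → slack +0.520/-0.753; half-tol=0.135, Σhalf²=0.116599
  -E: nom -40.500 → Σnom=78.000; wc +0.078/-0.078 → slack +0.598/-0.831; half-tol=0.078, Σhalf²=0.122683
  +F: nom +9.900 → Σnom=87.900; wc +0.160/-0.380 → slack +0.758/-1.211; half-tol=0.270, Σhalf²=0.195583
  -G: nom -29.000 → Σnom=58.900; wc +0.300/-0.460 → slack +1.058/-1.671; half-tol=0.380, Σhalf²=0.339983
Nominal = 58.900. Worst-case = [58.900 - 1.671, 58.900 + 1.058] = [57.229, 59.958]. RSS = √0.339983 = 0.583.

nominal=58.900 wc=[57.229,59.958] rss=0.583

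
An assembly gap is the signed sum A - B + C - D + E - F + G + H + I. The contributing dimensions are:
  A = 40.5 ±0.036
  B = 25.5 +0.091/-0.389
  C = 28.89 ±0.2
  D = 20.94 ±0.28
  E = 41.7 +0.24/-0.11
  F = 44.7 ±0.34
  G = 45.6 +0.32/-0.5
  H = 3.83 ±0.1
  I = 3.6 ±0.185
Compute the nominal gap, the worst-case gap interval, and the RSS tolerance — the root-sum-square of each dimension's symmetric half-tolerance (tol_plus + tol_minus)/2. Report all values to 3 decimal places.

nominal=72.980 wc=[71.138,75.070] rss=0.732

Stack each dimension's contribution:
  +A: nom +40.500 → Σnom=40.500; wc +0.036/-0.036 → slack +0.036/-0.036; half-tol=0.036, Σhalf²=0.001296
  -B: nom -25.500 → Σnom=15.000; wc +0.389/-0.091 → slack +0.425/-0.127; half-tol=0.240, Σhalf²=0.058896
  +C: nom +28.890 → Σnom=43.890; wc +0.200/-0.200 → slack +0.625/-0.327; half-tol=0.200, Σhalf²=0.098896
  -D: nom -20.940 → Σnom=22.950; wc +0.280/-0.280 → slack +0.905/-0.607; half-tol=0.280, Σhalf²=0.177296
  +E: nom +41.700 → Σnom=64.650; wc +0.240/-0.110 → slack +1.145/-0.717; half-tol=0.175, Σhalf²=0.207921
  -F: nom -44.700 → Σnom=19.950; wc +0.340/-0.340 → slack +1.485/-1.057; half-tol=0.340, Σhalf²=0.323521
  +G: nom +45.600 → Σnom=65.550; wc +0.320/-0.500 → slack +1.805/-1.557; half-tol=0.410, Σhalf²=0.491621
  +H: nom +3.830 → Σnom=69.380; wc +0.100/-0.100 → slack +1.905/-1.657; half-tol=0.100, Σhalf²=0.501621
  +I: nom +3.600 → Σnom=72.980; wc +0.185/-0.185 → slack +2.090/-1.842; half-tol=0.185, Σhalf²=0.535846
Nominal = 72.980. Worst-case = [72.980 - 1.842, 72.980 + 2.090] = [71.138, 75.070]. RSS = √0.535846 = 0.732.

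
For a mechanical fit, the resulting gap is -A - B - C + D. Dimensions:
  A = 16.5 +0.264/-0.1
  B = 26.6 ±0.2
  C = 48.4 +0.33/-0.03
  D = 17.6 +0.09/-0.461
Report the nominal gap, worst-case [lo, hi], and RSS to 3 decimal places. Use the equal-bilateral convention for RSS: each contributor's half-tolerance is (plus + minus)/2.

Stack each dimension's contribution:
  -A: nom -16.500 → Σnom=-16.500; wc +0.100/-0.264 → slack +0.100/-0.264; half-tol=0.182, Σhalf²=0.033124
  -B: nom -26.600 → Σnom=-43.100; wc +0.200/-0.200 → slack +0.300/-0.464; half-tol=0.200, Σhalf²=0.073124
  -C: nom -48.400 → Σnom=-91.500; wc +0.030/-0.330 → slack +0.330/-0.794; half-tol=0.180, Σhalf²=0.105524
  +D: nom +17.600 → Σnom=-73.900; wc +0.090/-0.461 → slack +0.420/-1.255; half-tol=0.276, Σhalf²=0.181424
Nominal = -73.900. Worst-case = [-73.900 - 1.255, -73.900 + 0.420] = [-75.155, -73.480]. RSS = √0.181424 = 0.426.

nominal=-73.900 wc=[-75.155,-73.480] rss=0.426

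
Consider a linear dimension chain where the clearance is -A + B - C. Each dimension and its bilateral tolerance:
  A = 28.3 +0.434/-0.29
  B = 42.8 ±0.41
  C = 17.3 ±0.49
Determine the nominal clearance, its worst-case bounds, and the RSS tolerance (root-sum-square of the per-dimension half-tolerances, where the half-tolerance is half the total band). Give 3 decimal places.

Stack each dimension's contribution:
  -A: nom -28.300 → Σnom=-28.300; wc +0.290/-0.434 → slack +0.290/-0.434; half-tol=0.362, Σhalf²=0.131044
  +B: nom +42.800 → Σnom=14.500; wc +0.410/-0.410 → slack +0.700/-0.844; half-tol=0.410, Σhalf²=0.299144
  -C: nom -17.300 → Σnom=-2.800; wc +0.490/-0.490 → slack +1.190/-1.334; half-tol=0.490, Σhalf²=0.539244
Nominal = -2.800. Worst-case = [-2.800 - 1.334, -2.800 + 1.190] = [-4.134, -1.610]. RSS = √0.539244 = 0.734.

nominal=-2.800 wc=[-4.134,-1.610] rss=0.734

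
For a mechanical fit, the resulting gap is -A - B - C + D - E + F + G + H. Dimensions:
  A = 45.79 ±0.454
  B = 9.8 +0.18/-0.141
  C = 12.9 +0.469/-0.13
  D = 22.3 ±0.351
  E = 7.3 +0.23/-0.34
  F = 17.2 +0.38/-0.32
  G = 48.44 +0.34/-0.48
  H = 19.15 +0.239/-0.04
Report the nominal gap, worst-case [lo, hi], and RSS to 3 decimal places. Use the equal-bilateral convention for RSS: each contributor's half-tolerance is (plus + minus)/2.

Stack each dimension's contribution:
  -A: nom -45.790 → Σnom=-45.790; wc +0.454/-0.454 → slack +0.454/-0.454; half-tol=0.454, Σhalf²=0.206116
  -B: nom -9.800 → Σnom=-55.590; wc +0.141/-0.180 → slack +0.595/-0.634; half-tol=0.160, Σhalf²=0.231876
  -C: nom -12.900 → Σnom=-68.490; wc +0.130/-0.469 → slack +0.725/-1.103; half-tol=0.299, Σhalf²=0.321576
  +D: nom +22.300 → Σnom=-46.190; wc +0.351/-0.351 → slack +1.076/-1.454; half-tol=0.351, Σhalf²=0.444777
  -E: nom -7.300 → Σnom=-53.490; wc +0.340/-0.230 → slack +1.416/-1.684; half-tol=0.285, Σhalf²=0.526003
  +F: nom +17.200 → Σnom=-36.290; wc +0.380/-0.320 → slack +1.796/-2.004; half-tol=0.350, Σhalf²=0.648502
  +G: nom +48.440 → Σnom=12.150; wc +0.340/-0.480 → slack +2.136/-2.484; half-tol=0.410, Σhalf²=0.816603
  +H: nom +19.150 → Σnom=31.300; wc +0.239/-0.040 → slack +2.375/-2.524; half-tol=0.139, Σhalf²=0.836063
Nominal = 31.300. Worst-case = [31.300 - 2.524, 31.300 + 2.375] = [28.776, 33.675]. RSS = √0.836063 = 0.914.

nominal=31.300 wc=[28.776,33.675] rss=0.914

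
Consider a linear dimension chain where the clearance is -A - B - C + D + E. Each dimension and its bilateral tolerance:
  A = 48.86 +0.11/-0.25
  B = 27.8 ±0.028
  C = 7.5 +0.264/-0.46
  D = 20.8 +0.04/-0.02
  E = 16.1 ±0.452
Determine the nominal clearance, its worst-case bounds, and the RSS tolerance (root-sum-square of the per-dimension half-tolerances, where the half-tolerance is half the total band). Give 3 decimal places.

nominal=-47.260 wc=[-48.134,-46.030] rss=0.608

Stack each dimension's contribution:
  -A: nom -48.860 → Σnom=-48.860; wc +0.250/-0.110 → slack +0.250/-0.110; half-tol=0.180, Σhalf²=0.032400
  -B: nom -27.800 → Σnom=-76.660; wc +0.028/-0.028 → slack +0.278/-0.138; half-tol=0.028, Σhalf²=0.033184
  -C: nom -7.500 → Σnom=-84.160; wc +0.460/-0.264 → slack +0.738/-0.402; half-tol=0.362, Σhalf²=0.164228
  +D: nom +20.800 → Σnom=-63.360; wc +0.040/-0.020 → slack +0.778/-0.422; half-tol=0.030, Σhalf²=0.165128
  +E: nom +16.100 → Σnom=-47.260; wc +0.452/-0.452 → slack +1.230/-0.874; half-tol=0.452, Σhalf²=0.369432
Nominal = -47.260. Worst-case = [-47.260 - 0.874, -47.260 + 1.230] = [-48.134, -46.030]. RSS = √0.369432 = 0.608.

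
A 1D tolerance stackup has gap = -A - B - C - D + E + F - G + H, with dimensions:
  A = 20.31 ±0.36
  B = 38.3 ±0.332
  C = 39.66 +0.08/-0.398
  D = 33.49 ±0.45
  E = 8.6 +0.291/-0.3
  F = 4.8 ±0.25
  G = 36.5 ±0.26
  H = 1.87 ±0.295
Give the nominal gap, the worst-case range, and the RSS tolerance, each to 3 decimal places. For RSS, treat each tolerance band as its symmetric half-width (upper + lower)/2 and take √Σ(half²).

nominal=-152.990 wc=[-155.317,-150.354] rss=0.897

Stack each dimension's contribution:
  -A: nom -20.310 → Σnom=-20.310; wc +0.360/-0.360 → slack +0.360/-0.360; half-tol=0.360, Σhalf²=0.129600
  -B: nom -38.300 → Σnom=-58.610; wc +0.332/-0.332 → slack +0.692/-0.692; half-tol=0.332, Σhalf²=0.239824
  -C: nom -39.660 → Σnom=-98.270; wc +0.398/-0.080 → slack +1.090/-0.772; half-tol=0.239, Σhalf²=0.296945
  -D: nom -33.490 → Σnom=-131.760; wc +0.450/-0.450 → slack +1.540/-1.222; half-tol=0.450, Σhalf²=0.499445
  +E: nom +8.600 → Σnom=-123.160; wc +0.291/-0.300 → slack +1.831/-1.522; half-tol=0.295, Σhalf²=0.586765
  +F: nom +4.800 → Σnom=-118.360; wc +0.250/-0.250 → slack +2.081/-1.772; half-tol=0.250, Σhalf²=0.649265
  -G: nom -36.500 → Σnom=-154.860; wc +0.260/-0.260 → slack +2.341/-2.032; half-tol=0.260, Σhalf²=0.716865
  +H: nom +1.870 → Σnom=-152.990; wc +0.295/-0.295 → slack +2.636/-2.327; half-tol=0.295, Σhalf²=0.803890
Nominal = -152.990. Worst-case = [-152.990 - 2.327, -152.990 + 2.636] = [-155.317, -150.354]. RSS = √0.803890 = 0.897.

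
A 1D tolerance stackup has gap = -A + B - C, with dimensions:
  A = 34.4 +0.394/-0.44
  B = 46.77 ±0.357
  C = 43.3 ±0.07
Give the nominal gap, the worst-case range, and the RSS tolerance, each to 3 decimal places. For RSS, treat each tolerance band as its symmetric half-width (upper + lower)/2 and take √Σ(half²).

Stack each dimension's contribution:
  -A: nom -34.400 → Σnom=-34.400; wc +0.440/-0.394 → slack +0.440/-0.394; half-tol=0.417, Σhalf²=0.173889
  +B: nom +46.770 → Σnom=12.370; wc +0.357/-0.357 → slack +0.797/-0.751; half-tol=0.357, Σhalf²=0.301338
  -C: nom -43.300 → Σnom=-30.930; wc +0.070/-0.070 → slack +0.867/-0.821; half-tol=0.070, Σhalf²=0.306238
Nominal = -30.930. Worst-case = [-30.930 - 0.821, -30.930 + 0.867] = [-31.751, -30.063]. RSS = √0.306238 = 0.553.

nominal=-30.930 wc=[-31.751,-30.063] rss=0.553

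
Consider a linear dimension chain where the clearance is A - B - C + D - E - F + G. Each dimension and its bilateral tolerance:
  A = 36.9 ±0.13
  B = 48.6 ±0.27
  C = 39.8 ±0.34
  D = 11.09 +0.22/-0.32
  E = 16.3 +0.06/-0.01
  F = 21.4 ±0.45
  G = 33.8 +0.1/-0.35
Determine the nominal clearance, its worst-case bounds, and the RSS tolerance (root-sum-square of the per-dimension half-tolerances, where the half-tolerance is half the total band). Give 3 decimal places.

nominal=-44.310 wc=[-46.230,-42.790] rss=0.730

Stack each dimension's contribution:
  +A: nom +36.900 → Σnom=36.900; wc +0.130/-0.130 → slack +0.130/-0.130; half-tol=0.130, Σhalf²=0.016900
  -B: nom -48.600 → Σnom=-11.700; wc +0.270/-0.270 → slack +0.400/-0.400; half-tol=0.270, Σhalf²=0.089800
  -C: nom -39.800 → Σnom=-51.500; wc +0.340/-0.340 → slack +0.740/-0.740; half-tol=0.340, Σhalf²=0.205400
  +D: nom +11.090 → Σnom=-40.410; wc +0.220/-0.320 → slack +0.960/-1.060; half-tol=0.270, Σhalf²=0.278300
  -E: nom -16.300 → Σnom=-56.710; wc +0.010/-0.060 → slack +0.970/-1.120; half-tol=0.035, Σhalf²=0.279525
  -F: nom -21.400 → Σnom=-78.110; wc +0.450/-0.450 → slack +1.420/-1.570; half-tol=0.450, Σhalf²=0.482025
  +G: nom +33.800 → Σnom=-44.310; wc +0.100/-0.350 → slack +1.520/-1.920; half-tol=0.225, Σhalf²=0.532650
Nominal = -44.310. Worst-case = [-44.310 - 1.920, -44.310 + 1.520] = [-46.230, -42.790]. RSS = √0.532650 = 0.730.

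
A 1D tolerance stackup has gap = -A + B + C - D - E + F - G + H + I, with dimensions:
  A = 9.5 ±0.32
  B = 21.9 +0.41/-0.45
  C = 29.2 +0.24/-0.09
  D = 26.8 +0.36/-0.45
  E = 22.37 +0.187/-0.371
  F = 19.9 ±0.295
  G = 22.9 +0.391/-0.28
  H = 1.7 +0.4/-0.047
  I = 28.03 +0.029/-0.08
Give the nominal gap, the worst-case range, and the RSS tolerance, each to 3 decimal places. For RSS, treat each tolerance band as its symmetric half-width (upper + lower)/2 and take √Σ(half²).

Stack each dimension's contribution:
  -A: nom -9.500 → Σnom=-9.500; wc +0.320/-0.320 → slack +0.320/-0.320; half-tol=0.320, Σhalf²=0.102400
  +B: nom +21.900 → Σnom=12.400; wc +0.410/-0.450 → slack +0.730/-0.770; half-tol=0.430, Σhalf²=0.287300
  +C: nom +29.200 → Σnom=41.600; wc +0.240/-0.090 → slack +0.970/-0.860; half-tol=0.165, Σhalf²=0.314525
  -D: nom -26.800 → Σnom=14.800; wc +0.450/-0.360 → slack +1.420/-1.220; half-tol=0.405, Σhalf²=0.478550
  -E: nom -22.370 → Σnom=-7.570; wc +0.371/-0.187 → slack +1.791/-1.407; half-tol=0.279, Σhalf²=0.556391
  +F: nom +19.900 → Σnom=12.330; wc +0.295/-0.295 → slack +2.086/-1.702; half-tol=0.295, Σhalf²=0.643416
  -G: nom -22.900 → Σnom=-10.570; wc +0.280/-0.391 → slack +2.366/-2.093; half-tol=0.336, Σhalf²=0.755976
  +H: nom +1.700 → Σnom=-8.870; wc +0.400/-0.047 → slack +2.766/-2.140; half-tol=0.224, Σhalf²=0.805929
  +I: nom +28.030 → Σnom=19.160; wc +0.029/-0.080 → slack +2.795/-2.220; half-tol=0.054, Σhalf²=0.808899
Nominal = 19.160. Worst-case = [19.160 - 2.220, 19.160 + 2.795] = [16.940, 21.955]. RSS = √0.808899 = 0.899.

nominal=19.160 wc=[16.940,21.955] rss=0.899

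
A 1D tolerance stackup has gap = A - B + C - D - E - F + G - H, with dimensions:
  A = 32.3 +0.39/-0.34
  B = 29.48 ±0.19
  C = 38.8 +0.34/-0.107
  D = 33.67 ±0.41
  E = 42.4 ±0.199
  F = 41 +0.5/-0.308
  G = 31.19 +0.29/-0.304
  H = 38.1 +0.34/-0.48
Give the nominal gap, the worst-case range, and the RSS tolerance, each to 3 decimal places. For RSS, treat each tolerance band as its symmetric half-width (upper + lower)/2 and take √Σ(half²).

Stack each dimension's contribution:
  +A: nom +32.300 → Σnom=32.300; wc +0.390/-0.340 → slack +0.390/-0.340; half-tol=0.365, Σhalf²=0.133225
  -B: nom -29.480 → Σnom=2.820; wc +0.190/-0.190 → slack +0.580/-0.530; half-tol=0.190, Σhalf²=0.169325
  +C: nom +38.800 → Σnom=41.620; wc +0.340/-0.107 → slack +0.920/-0.637; half-tol=0.224, Σhalf²=0.219277
  -D: nom -33.670 → Σnom=7.950; wc +0.410/-0.410 → slack +1.330/-1.047; half-tol=0.410, Σhalf²=0.387377
  -E: nom -42.400 → Σnom=-34.450; wc +0.199/-0.199 → slack +1.529/-1.246; half-tol=0.199, Σhalf²=0.426978
  -F: nom -41.000 → Σnom=-75.450; wc +0.308/-0.500 → slack +1.837/-1.746; half-tol=0.404, Σhalf²=0.590194
  +G: nom +31.190 → Σnom=-44.260; wc +0.290/-0.304 → slack +2.127/-2.050; half-tol=0.297, Σhalf²=0.678403
  -H: nom -38.100 → Σnom=-82.360; wc +0.480/-0.340 → slack +2.607/-2.390; half-tol=0.410, Σhalf²=0.846503
Nominal = -82.360. Worst-case = [-82.360 - 2.390, -82.360 + 2.607] = [-84.750, -79.753]. RSS = √0.846503 = 0.920.

nominal=-82.360 wc=[-84.750,-79.753] rss=0.920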